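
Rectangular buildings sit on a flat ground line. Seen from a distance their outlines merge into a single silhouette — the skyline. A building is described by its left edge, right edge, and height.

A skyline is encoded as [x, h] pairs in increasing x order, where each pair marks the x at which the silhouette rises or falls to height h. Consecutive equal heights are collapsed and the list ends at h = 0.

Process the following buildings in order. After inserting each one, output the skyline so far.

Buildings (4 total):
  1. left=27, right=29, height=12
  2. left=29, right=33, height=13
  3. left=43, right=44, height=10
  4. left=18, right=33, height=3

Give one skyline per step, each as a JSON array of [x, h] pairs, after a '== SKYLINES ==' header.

== SKYLINES ==
[[27,12],[29,0]]
[[27,12],[29,13],[33,0]]
[[27,12],[29,13],[33,0],[43,10],[44,0]]
[[18,3],[27,12],[29,13],[33,0],[43,10],[44,0]]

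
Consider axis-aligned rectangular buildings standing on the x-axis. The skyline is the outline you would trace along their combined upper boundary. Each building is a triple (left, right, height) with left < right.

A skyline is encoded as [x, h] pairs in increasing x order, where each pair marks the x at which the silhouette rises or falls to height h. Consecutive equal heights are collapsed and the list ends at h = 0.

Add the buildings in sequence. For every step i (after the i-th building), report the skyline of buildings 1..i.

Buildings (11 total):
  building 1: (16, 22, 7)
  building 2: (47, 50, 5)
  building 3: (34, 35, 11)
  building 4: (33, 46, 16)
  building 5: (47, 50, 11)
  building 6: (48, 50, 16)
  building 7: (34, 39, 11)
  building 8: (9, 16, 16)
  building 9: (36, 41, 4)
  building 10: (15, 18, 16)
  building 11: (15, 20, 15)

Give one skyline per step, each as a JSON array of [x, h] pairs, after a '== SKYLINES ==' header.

== SKYLINES ==
[[16,7],[22,0]]
[[16,7],[22,0],[47,5],[50,0]]
[[16,7],[22,0],[34,11],[35,0],[47,5],[50,0]]
[[16,7],[22,0],[33,16],[46,0],[47,5],[50,0]]
[[16,7],[22,0],[33,16],[46,0],[47,11],[50,0]]
[[16,7],[22,0],[33,16],[46,0],[47,11],[48,16],[50,0]]
[[16,7],[22,0],[33,16],[46,0],[47,11],[48,16],[50,0]]
[[9,16],[16,7],[22,0],[33,16],[46,0],[47,11],[48,16],[50,0]]
[[9,16],[16,7],[22,0],[33,16],[46,0],[47,11],[48,16],[50,0]]
[[9,16],[18,7],[22,0],[33,16],[46,0],[47,11],[48,16],[50,0]]
[[9,16],[18,15],[20,7],[22,0],[33,16],[46,0],[47,11],[48,16],[50,0]]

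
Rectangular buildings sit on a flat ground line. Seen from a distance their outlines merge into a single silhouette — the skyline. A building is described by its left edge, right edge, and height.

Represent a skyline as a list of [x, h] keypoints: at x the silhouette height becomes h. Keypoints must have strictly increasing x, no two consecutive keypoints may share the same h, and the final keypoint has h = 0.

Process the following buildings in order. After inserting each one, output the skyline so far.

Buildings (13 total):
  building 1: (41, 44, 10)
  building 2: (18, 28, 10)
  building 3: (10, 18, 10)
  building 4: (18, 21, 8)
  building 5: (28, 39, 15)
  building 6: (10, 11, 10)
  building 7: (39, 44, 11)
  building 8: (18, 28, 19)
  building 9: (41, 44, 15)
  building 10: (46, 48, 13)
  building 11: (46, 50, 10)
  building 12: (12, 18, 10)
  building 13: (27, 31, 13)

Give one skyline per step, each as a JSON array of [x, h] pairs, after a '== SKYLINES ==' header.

== SKYLINES ==
[[41,10],[44,0]]
[[18,10],[28,0],[41,10],[44,0]]
[[10,10],[28,0],[41,10],[44,0]]
[[10,10],[28,0],[41,10],[44,0]]
[[10,10],[28,15],[39,0],[41,10],[44,0]]
[[10,10],[28,15],[39,0],[41,10],[44,0]]
[[10,10],[28,15],[39,11],[44,0]]
[[10,10],[18,19],[28,15],[39,11],[44,0]]
[[10,10],[18,19],[28,15],[39,11],[41,15],[44,0]]
[[10,10],[18,19],[28,15],[39,11],[41,15],[44,0],[46,13],[48,0]]
[[10,10],[18,19],[28,15],[39,11],[41,15],[44,0],[46,13],[48,10],[50,0]]
[[10,10],[18,19],[28,15],[39,11],[41,15],[44,0],[46,13],[48,10],[50,0]]
[[10,10],[18,19],[28,15],[39,11],[41,15],[44,0],[46,13],[48,10],[50,0]]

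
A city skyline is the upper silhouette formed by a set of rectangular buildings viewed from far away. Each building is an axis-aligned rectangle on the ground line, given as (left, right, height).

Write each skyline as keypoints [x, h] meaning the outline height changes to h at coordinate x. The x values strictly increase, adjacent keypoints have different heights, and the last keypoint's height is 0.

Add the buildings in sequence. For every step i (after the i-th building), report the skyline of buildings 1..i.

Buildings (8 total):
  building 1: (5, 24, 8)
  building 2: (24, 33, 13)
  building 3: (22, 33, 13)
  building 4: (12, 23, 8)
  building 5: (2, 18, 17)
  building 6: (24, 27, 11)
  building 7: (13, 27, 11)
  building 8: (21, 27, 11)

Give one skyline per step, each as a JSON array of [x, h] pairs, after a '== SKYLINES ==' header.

== SKYLINES ==
[[5,8],[24,0]]
[[5,8],[24,13],[33,0]]
[[5,8],[22,13],[33,0]]
[[5,8],[22,13],[33,0]]
[[2,17],[18,8],[22,13],[33,0]]
[[2,17],[18,8],[22,13],[33,0]]
[[2,17],[18,11],[22,13],[33,0]]
[[2,17],[18,11],[22,13],[33,0]]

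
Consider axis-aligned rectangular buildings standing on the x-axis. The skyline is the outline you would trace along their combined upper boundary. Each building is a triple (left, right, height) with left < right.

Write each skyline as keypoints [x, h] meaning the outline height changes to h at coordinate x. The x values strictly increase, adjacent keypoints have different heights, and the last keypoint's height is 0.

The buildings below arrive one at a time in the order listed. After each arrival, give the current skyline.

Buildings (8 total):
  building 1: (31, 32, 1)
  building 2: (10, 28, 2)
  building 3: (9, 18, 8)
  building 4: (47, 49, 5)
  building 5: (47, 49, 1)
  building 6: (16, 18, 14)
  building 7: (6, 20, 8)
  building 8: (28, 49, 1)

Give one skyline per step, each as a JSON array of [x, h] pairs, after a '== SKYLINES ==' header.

== SKYLINES ==
[[31,1],[32,0]]
[[10,2],[28,0],[31,1],[32,0]]
[[9,8],[18,2],[28,0],[31,1],[32,0]]
[[9,8],[18,2],[28,0],[31,1],[32,0],[47,5],[49,0]]
[[9,8],[18,2],[28,0],[31,1],[32,0],[47,5],[49,0]]
[[9,8],[16,14],[18,2],[28,0],[31,1],[32,0],[47,5],[49,0]]
[[6,8],[16,14],[18,8],[20,2],[28,0],[31,1],[32,0],[47,5],[49,0]]
[[6,8],[16,14],[18,8],[20,2],[28,1],[47,5],[49,0]]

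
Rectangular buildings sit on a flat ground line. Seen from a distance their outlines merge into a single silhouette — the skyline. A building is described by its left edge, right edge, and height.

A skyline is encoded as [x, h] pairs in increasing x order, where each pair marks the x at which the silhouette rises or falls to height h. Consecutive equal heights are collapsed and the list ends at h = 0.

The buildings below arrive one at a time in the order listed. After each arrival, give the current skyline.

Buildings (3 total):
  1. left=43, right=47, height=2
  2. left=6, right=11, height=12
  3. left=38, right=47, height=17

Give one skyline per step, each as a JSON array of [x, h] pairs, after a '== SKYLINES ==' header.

== SKYLINES ==
[[43,2],[47,0]]
[[6,12],[11,0],[43,2],[47,0]]
[[6,12],[11,0],[38,17],[47,0]]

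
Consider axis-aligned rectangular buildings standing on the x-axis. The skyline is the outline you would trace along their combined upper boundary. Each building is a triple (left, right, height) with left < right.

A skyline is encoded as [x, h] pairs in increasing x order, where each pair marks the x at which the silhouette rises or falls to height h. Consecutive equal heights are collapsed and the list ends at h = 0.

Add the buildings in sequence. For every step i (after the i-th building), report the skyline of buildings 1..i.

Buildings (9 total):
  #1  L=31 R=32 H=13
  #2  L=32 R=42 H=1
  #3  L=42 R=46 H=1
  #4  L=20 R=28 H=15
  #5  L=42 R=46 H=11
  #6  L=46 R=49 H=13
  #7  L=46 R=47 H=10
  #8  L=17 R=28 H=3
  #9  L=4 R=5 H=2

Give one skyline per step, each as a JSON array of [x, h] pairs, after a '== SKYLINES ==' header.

== SKYLINES ==
[[31,13],[32,0]]
[[31,13],[32,1],[42,0]]
[[31,13],[32,1],[46,0]]
[[20,15],[28,0],[31,13],[32,1],[46,0]]
[[20,15],[28,0],[31,13],[32,1],[42,11],[46,0]]
[[20,15],[28,0],[31,13],[32,1],[42,11],[46,13],[49,0]]
[[20,15],[28,0],[31,13],[32,1],[42,11],[46,13],[49,0]]
[[17,3],[20,15],[28,0],[31,13],[32,1],[42,11],[46,13],[49,0]]
[[4,2],[5,0],[17,3],[20,15],[28,0],[31,13],[32,1],[42,11],[46,13],[49,0]]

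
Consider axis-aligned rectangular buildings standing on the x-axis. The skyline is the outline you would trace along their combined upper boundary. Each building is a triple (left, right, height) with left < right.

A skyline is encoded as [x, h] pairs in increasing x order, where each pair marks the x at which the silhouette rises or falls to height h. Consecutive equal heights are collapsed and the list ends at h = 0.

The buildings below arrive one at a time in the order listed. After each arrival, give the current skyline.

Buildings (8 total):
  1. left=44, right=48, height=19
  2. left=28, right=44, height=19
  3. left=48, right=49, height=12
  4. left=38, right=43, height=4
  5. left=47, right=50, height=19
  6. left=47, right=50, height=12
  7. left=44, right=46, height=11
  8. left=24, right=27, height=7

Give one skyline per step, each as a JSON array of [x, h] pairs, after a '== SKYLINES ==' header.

== SKYLINES ==
[[44,19],[48,0]]
[[28,19],[48,0]]
[[28,19],[48,12],[49,0]]
[[28,19],[48,12],[49,0]]
[[28,19],[50,0]]
[[28,19],[50,0]]
[[28,19],[50,0]]
[[24,7],[27,0],[28,19],[50,0]]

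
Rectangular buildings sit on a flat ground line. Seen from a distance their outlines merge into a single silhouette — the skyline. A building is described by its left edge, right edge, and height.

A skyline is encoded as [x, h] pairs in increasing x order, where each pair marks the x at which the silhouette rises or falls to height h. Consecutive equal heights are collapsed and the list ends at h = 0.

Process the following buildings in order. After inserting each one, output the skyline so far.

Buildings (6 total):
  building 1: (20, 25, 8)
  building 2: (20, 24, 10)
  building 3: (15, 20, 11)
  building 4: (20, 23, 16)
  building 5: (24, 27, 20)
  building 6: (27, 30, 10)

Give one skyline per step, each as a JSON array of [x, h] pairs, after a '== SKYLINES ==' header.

== SKYLINES ==
[[20,8],[25,0]]
[[20,10],[24,8],[25,0]]
[[15,11],[20,10],[24,8],[25,0]]
[[15,11],[20,16],[23,10],[24,8],[25,0]]
[[15,11],[20,16],[23,10],[24,20],[27,0]]
[[15,11],[20,16],[23,10],[24,20],[27,10],[30,0]]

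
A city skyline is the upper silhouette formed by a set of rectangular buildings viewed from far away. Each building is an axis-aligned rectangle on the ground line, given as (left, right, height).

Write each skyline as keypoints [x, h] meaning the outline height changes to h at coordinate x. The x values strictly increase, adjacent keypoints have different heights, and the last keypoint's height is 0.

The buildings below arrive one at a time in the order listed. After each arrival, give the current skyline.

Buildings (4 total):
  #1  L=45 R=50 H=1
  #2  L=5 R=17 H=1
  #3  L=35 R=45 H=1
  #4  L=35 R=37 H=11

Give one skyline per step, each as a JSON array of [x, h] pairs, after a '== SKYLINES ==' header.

== SKYLINES ==
[[45,1],[50,0]]
[[5,1],[17,0],[45,1],[50,0]]
[[5,1],[17,0],[35,1],[50,0]]
[[5,1],[17,0],[35,11],[37,1],[50,0]]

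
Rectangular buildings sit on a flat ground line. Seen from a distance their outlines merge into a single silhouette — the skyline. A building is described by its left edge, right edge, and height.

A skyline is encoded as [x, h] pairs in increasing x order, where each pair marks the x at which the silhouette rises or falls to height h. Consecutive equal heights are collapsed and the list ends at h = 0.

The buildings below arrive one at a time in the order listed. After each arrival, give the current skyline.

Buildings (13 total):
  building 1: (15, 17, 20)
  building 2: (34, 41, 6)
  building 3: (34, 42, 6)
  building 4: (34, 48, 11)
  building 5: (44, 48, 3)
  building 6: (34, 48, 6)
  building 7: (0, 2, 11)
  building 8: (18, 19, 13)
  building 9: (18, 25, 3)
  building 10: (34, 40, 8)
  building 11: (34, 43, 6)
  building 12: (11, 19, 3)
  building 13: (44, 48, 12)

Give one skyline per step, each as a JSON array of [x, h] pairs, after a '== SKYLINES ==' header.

== SKYLINES ==
[[15,20],[17,0]]
[[15,20],[17,0],[34,6],[41,0]]
[[15,20],[17,0],[34,6],[42,0]]
[[15,20],[17,0],[34,11],[48,0]]
[[15,20],[17,0],[34,11],[48,0]]
[[15,20],[17,0],[34,11],[48,0]]
[[0,11],[2,0],[15,20],[17,0],[34,11],[48,0]]
[[0,11],[2,0],[15,20],[17,0],[18,13],[19,0],[34,11],[48,0]]
[[0,11],[2,0],[15,20],[17,0],[18,13],[19,3],[25,0],[34,11],[48,0]]
[[0,11],[2,0],[15,20],[17,0],[18,13],[19,3],[25,0],[34,11],[48,0]]
[[0,11],[2,0],[15,20],[17,0],[18,13],[19,3],[25,0],[34,11],[48,0]]
[[0,11],[2,0],[11,3],[15,20],[17,3],[18,13],[19,3],[25,0],[34,11],[48,0]]
[[0,11],[2,0],[11,3],[15,20],[17,3],[18,13],[19,3],[25,0],[34,11],[44,12],[48,0]]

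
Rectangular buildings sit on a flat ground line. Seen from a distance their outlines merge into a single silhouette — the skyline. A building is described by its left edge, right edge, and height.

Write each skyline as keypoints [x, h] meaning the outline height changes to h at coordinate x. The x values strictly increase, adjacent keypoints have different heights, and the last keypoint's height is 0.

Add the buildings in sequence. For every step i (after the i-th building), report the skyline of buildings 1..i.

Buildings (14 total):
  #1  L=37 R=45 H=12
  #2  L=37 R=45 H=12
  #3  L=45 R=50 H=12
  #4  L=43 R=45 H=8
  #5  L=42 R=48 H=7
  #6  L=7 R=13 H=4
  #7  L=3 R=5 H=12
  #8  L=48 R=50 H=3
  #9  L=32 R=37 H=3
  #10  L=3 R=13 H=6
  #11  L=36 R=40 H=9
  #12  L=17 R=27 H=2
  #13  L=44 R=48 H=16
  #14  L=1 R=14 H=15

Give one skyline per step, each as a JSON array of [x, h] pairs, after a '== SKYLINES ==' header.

== SKYLINES ==
[[37,12],[45,0]]
[[37,12],[45,0]]
[[37,12],[50,0]]
[[37,12],[50,0]]
[[37,12],[50,0]]
[[7,4],[13,0],[37,12],[50,0]]
[[3,12],[5,0],[7,4],[13,0],[37,12],[50,0]]
[[3,12],[5,0],[7,4],[13,0],[37,12],[50,0]]
[[3,12],[5,0],[7,4],[13,0],[32,3],[37,12],[50,0]]
[[3,12],[5,6],[13,0],[32,3],[37,12],[50,0]]
[[3,12],[5,6],[13,0],[32,3],[36,9],[37,12],[50,0]]
[[3,12],[5,6],[13,0],[17,2],[27,0],[32,3],[36,9],[37,12],[50,0]]
[[3,12],[5,6],[13,0],[17,2],[27,0],[32,3],[36,9],[37,12],[44,16],[48,12],[50,0]]
[[1,15],[14,0],[17,2],[27,0],[32,3],[36,9],[37,12],[44,16],[48,12],[50,0]]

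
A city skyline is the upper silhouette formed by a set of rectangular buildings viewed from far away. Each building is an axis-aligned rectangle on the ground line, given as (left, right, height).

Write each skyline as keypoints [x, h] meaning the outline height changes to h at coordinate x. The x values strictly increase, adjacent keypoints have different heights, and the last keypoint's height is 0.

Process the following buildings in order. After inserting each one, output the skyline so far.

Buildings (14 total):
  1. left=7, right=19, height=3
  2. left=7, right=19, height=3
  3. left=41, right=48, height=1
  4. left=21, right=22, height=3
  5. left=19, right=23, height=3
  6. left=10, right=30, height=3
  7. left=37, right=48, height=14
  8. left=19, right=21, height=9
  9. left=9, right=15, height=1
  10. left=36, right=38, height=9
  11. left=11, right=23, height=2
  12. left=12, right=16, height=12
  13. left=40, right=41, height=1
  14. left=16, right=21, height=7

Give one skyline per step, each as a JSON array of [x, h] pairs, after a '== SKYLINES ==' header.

== SKYLINES ==
[[7,3],[19,0]]
[[7,3],[19,0]]
[[7,3],[19,0],[41,1],[48,0]]
[[7,3],[19,0],[21,3],[22,0],[41,1],[48,0]]
[[7,3],[23,0],[41,1],[48,0]]
[[7,3],[30,0],[41,1],[48,0]]
[[7,3],[30,0],[37,14],[48,0]]
[[7,3],[19,9],[21,3],[30,0],[37,14],[48,0]]
[[7,3],[19,9],[21,3],[30,0],[37,14],[48,0]]
[[7,3],[19,9],[21,3],[30,0],[36,9],[37,14],[48,0]]
[[7,3],[19,9],[21,3],[30,0],[36,9],[37,14],[48,0]]
[[7,3],[12,12],[16,3],[19,9],[21,3],[30,0],[36,9],[37,14],[48,0]]
[[7,3],[12,12],[16,3],[19,9],[21,3],[30,0],[36,9],[37,14],[48,0]]
[[7,3],[12,12],[16,7],[19,9],[21,3],[30,0],[36,9],[37,14],[48,0]]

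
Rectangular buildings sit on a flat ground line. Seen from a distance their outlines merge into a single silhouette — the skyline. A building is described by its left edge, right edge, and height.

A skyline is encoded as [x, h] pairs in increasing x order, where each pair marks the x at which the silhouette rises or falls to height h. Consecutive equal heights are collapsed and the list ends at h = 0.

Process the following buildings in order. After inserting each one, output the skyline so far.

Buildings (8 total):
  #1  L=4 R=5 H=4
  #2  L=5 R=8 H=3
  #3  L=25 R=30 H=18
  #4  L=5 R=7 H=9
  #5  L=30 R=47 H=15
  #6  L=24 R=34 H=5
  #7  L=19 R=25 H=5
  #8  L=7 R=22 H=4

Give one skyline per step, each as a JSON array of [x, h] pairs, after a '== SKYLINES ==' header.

== SKYLINES ==
[[4,4],[5,0]]
[[4,4],[5,3],[8,0]]
[[4,4],[5,3],[8,0],[25,18],[30,0]]
[[4,4],[5,9],[7,3],[8,0],[25,18],[30,0]]
[[4,4],[5,9],[7,3],[8,0],[25,18],[30,15],[47,0]]
[[4,4],[5,9],[7,3],[8,0],[24,5],[25,18],[30,15],[47,0]]
[[4,4],[5,9],[7,3],[8,0],[19,5],[25,18],[30,15],[47,0]]
[[4,4],[5,9],[7,4],[19,5],[25,18],[30,15],[47,0]]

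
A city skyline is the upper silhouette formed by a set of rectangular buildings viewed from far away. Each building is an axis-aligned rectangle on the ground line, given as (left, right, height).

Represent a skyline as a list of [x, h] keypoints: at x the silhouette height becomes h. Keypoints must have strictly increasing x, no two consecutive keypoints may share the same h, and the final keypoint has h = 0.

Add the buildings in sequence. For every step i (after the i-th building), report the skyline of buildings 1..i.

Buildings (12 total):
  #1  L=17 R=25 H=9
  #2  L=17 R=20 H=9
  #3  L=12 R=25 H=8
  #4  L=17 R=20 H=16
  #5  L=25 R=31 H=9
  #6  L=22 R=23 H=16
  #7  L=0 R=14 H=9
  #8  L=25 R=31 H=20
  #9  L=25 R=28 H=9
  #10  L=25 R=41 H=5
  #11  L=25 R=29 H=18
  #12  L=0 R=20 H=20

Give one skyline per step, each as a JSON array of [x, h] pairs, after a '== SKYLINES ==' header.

== SKYLINES ==
[[17,9],[25,0]]
[[17,9],[25,0]]
[[12,8],[17,9],[25,0]]
[[12,8],[17,16],[20,9],[25,0]]
[[12,8],[17,16],[20,9],[31,0]]
[[12,8],[17,16],[20,9],[22,16],[23,9],[31,0]]
[[0,9],[14,8],[17,16],[20,9],[22,16],[23,9],[31,0]]
[[0,9],[14,8],[17,16],[20,9],[22,16],[23,9],[25,20],[31,0]]
[[0,9],[14,8],[17,16],[20,9],[22,16],[23,9],[25,20],[31,0]]
[[0,9],[14,8],[17,16],[20,9],[22,16],[23,9],[25,20],[31,5],[41,0]]
[[0,9],[14,8],[17,16],[20,9],[22,16],[23,9],[25,20],[31,5],[41,0]]
[[0,20],[20,9],[22,16],[23,9],[25,20],[31,5],[41,0]]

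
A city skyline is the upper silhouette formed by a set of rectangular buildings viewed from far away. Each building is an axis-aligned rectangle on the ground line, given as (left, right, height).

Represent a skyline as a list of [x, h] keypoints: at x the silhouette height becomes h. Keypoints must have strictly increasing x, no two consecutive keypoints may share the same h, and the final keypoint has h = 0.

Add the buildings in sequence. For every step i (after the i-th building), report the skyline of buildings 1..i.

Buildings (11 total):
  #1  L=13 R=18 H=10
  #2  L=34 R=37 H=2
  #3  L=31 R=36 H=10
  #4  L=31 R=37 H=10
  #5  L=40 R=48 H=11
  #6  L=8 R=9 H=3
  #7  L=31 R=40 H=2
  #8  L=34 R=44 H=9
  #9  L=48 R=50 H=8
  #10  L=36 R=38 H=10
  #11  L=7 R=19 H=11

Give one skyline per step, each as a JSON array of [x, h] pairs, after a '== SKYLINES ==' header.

== SKYLINES ==
[[13,10],[18,0]]
[[13,10],[18,0],[34,2],[37,0]]
[[13,10],[18,0],[31,10],[36,2],[37,0]]
[[13,10],[18,0],[31,10],[37,0]]
[[13,10],[18,0],[31,10],[37,0],[40,11],[48,0]]
[[8,3],[9,0],[13,10],[18,0],[31,10],[37,0],[40,11],[48,0]]
[[8,3],[9,0],[13,10],[18,0],[31,10],[37,2],[40,11],[48,0]]
[[8,3],[9,0],[13,10],[18,0],[31,10],[37,9],[40,11],[48,0]]
[[8,3],[9,0],[13,10],[18,0],[31,10],[37,9],[40,11],[48,8],[50,0]]
[[8,3],[9,0],[13,10],[18,0],[31,10],[38,9],[40,11],[48,8],[50,0]]
[[7,11],[19,0],[31,10],[38,9],[40,11],[48,8],[50,0]]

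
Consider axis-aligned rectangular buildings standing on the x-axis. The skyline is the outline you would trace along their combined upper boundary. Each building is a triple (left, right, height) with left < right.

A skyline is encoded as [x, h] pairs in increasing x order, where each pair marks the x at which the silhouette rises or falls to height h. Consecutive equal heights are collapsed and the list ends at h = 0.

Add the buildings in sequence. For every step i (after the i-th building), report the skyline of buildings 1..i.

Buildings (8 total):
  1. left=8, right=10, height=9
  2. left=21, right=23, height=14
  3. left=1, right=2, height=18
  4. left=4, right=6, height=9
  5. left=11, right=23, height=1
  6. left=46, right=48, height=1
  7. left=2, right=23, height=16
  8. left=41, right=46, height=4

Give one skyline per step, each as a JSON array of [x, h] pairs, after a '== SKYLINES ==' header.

== SKYLINES ==
[[8,9],[10,0]]
[[8,9],[10,0],[21,14],[23,0]]
[[1,18],[2,0],[8,9],[10,0],[21,14],[23,0]]
[[1,18],[2,0],[4,9],[6,0],[8,9],[10,0],[21,14],[23,0]]
[[1,18],[2,0],[4,9],[6,0],[8,9],[10,0],[11,1],[21,14],[23,0]]
[[1,18],[2,0],[4,9],[6,0],[8,9],[10,0],[11,1],[21,14],[23,0],[46,1],[48,0]]
[[1,18],[2,16],[23,0],[46,1],[48,0]]
[[1,18],[2,16],[23,0],[41,4],[46,1],[48,0]]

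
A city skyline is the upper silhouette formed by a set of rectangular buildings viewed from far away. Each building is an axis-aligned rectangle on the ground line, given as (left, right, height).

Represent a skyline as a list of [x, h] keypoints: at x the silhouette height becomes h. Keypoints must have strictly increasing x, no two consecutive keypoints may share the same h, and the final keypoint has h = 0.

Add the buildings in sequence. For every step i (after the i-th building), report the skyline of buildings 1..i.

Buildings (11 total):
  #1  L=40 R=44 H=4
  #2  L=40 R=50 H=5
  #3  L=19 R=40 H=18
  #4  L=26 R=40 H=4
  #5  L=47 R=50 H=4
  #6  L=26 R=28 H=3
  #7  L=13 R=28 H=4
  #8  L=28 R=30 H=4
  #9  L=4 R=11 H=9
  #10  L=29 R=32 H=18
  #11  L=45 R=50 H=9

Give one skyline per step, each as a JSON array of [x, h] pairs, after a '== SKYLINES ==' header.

== SKYLINES ==
[[40,4],[44,0]]
[[40,5],[50,0]]
[[19,18],[40,5],[50,0]]
[[19,18],[40,5],[50,0]]
[[19,18],[40,5],[50,0]]
[[19,18],[40,5],[50,0]]
[[13,4],[19,18],[40,5],[50,0]]
[[13,4],[19,18],[40,5],[50,0]]
[[4,9],[11,0],[13,4],[19,18],[40,5],[50,0]]
[[4,9],[11,0],[13,4],[19,18],[40,5],[50,0]]
[[4,9],[11,0],[13,4],[19,18],[40,5],[45,9],[50,0]]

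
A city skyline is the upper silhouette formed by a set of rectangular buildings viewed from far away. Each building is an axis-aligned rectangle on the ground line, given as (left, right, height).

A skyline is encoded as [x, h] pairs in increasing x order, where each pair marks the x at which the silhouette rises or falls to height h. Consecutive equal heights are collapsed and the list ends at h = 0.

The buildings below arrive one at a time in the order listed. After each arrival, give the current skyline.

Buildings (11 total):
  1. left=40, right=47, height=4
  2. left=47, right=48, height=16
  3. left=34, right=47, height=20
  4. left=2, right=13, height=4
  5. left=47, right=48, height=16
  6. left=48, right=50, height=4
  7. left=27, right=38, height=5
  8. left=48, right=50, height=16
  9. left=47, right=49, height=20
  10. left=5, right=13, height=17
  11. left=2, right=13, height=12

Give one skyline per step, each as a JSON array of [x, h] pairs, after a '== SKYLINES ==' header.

== SKYLINES ==
[[40,4],[47,0]]
[[40,4],[47,16],[48,0]]
[[34,20],[47,16],[48,0]]
[[2,4],[13,0],[34,20],[47,16],[48,0]]
[[2,4],[13,0],[34,20],[47,16],[48,0]]
[[2,4],[13,0],[34,20],[47,16],[48,4],[50,0]]
[[2,4],[13,0],[27,5],[34,20],[47,16],[48,4],[50,0]]
[[2,4],[13,0],[27,5],[34,20],[47,16],[50,0]]
[[2,4],[13,0],[27,5],[34,20],[49,16],[50,0]]
[[2,4],[5,17],[13,0],[27,5],[34,20],[49,16],[50,0]]
[[2,12],[5,17],[13,0],[27,5],[34,20],[49,16],[50,0]]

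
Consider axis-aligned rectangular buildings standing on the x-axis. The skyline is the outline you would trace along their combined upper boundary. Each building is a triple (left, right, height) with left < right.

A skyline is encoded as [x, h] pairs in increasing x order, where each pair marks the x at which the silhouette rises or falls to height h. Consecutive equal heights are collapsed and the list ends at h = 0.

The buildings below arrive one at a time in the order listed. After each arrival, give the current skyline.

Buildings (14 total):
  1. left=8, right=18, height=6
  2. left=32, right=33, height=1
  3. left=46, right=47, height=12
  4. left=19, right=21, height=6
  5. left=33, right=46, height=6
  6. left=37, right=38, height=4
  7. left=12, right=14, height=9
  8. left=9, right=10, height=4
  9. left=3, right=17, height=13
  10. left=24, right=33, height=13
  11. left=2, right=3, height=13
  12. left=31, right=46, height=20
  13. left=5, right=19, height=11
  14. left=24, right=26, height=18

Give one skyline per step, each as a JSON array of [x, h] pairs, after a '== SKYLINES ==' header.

== SKYLINES ==
[[8,6],[18,0]]
[[8,6],[18,0],[32,1],[33,0]]
[[8,6],[18,0],[32,1],[33,0],[46,12],[47,0]]
[[8,6],[18,0],[19,6],[21,0],[32,1],[33,0],[46,12],[47,0]]
[[8,6],[18,0],[19,6],[21,0],[32,1],[33,6],[46,12],[47,0]]
[[8,6],[18,0],[19,6],[21,0],[32,1],[33,6],[46,12],[47,0]]
[[8,6],[12,9],[14,6],[18,0],[19,6],[21,0],[32,1],[33,6],[46,12],[47,0]]
[[8,6],[12,9],[14,6],[18,0],[19,6],[21,0],[32,1],[33,6],[46,12],[47,0]]
[[3,13],[17,6],[18,0],[19,6],[21,0],[32,1],[33,6],[46,12],[47,0]]
[[3,13],[17,6],[18,0],[19,6],[21,0],[24,13],[33,6],[46,12],[47,0]]
[[2,13],[17,6],[18,0],[19,6],[21,0],[24,13],[33,6],[46,12],[47,0]]
[[2,13],[17,6],[18,0],[19,6],[21,0],[24,13],[31,20],[46,12],[47,0]]
[[2,13],[17,11],[19,6],[21,0],[24,13],[31,20],[46,12],[47,0]]
[[2,13],[17,11],[19,6],[21,0],[24,18],[26,13],[31,20],[46,12],[47,0]]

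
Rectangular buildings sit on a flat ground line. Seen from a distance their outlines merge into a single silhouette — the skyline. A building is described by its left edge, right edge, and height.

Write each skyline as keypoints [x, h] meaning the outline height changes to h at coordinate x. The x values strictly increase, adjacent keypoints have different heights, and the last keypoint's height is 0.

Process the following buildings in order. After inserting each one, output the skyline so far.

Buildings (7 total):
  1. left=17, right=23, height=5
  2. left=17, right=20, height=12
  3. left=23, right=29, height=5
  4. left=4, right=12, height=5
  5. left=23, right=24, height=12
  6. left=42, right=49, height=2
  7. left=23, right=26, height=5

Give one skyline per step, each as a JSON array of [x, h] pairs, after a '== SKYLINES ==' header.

== SKYLINES ==
[[17,5],[23,0]]
[[17,12],[20,5],[23,0]]
[[17,12],[20,5],[29,0]]
[[4,5],[12,0],[17,12],[20,5],[29,0]]
[[4,5],[12,0],[17,12],[20,5],[23,12],[24,5],[29,0]]
[[4,5],[12,0],[17,12],[20,5],[23,12],[24,5],[29,0],[42,2],[49,0]]
[[4,5],[12,0],[17,12],[20,5],[23,12],[24,5],[29,0],[42,2],[49,0]]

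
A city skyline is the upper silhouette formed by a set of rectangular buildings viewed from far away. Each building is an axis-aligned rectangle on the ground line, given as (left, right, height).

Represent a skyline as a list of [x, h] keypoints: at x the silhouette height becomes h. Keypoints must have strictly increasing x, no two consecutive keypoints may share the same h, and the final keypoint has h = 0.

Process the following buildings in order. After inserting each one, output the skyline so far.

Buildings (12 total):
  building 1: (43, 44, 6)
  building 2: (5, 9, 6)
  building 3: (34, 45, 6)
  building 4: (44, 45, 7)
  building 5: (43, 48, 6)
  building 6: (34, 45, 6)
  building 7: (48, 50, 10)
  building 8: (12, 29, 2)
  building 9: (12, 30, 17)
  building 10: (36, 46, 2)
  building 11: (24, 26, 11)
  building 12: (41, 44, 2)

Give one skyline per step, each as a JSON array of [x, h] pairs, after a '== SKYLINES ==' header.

== SKYLINES ==
[[43,6],[44,0]]
[[5,6],[9,0],[43,6],[44,0]]
[[5,6],[9,0],[34,6],[45,0]]
[[5,6],[9,0],[34,6],[44,7],[45,0]]
[[5,6],[9,0],[34,6],[44,7],[45,6],[48,0]]
[[5,6],[9,0],[34,6],[44,7],[45,6],[48,0]]
[[5,6],[9,0],[34,6],[44,7],[45,6],[48,10],[50,0]]
[[5,6],[9,0],[12,2],[29,0],[34,6],[44,7],[45,6],[48,10],[50,0]]
[[5,6],[9,0],[12,17],[30,0],[34,6],[44,7],[45,6],[48,10],[50,0]]
[[5,6],[9,0],[12,17],[30,0],[34,6],[44,7],[45,6],[48,10],[50,0]]
[[5,6],[9,0],[12,17],[30,0],[34,6],[44,7],[45,6],[48,10],[50,0]]
[[5,6],[9,0],[12,17],[30,0],[34,6],[44,7],[45,6],[48,10],[50,0]]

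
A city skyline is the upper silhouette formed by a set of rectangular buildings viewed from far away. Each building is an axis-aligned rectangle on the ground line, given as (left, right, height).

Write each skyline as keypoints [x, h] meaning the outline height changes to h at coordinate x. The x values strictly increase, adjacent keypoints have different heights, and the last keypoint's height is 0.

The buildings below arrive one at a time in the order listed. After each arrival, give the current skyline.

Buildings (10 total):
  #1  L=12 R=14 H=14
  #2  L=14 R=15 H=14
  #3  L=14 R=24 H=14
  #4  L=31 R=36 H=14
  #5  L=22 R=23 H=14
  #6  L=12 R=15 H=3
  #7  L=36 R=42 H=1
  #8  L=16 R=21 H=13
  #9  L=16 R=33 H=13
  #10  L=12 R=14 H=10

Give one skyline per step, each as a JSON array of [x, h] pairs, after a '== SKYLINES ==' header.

== SKYLINES ==
[[12,14],[14,0]]
[[12,14],[15,0]]
[[12,14],[24,0]]
[[12,14],[24,0],[31,14],[36,0]]
[[12,14],[24,0],[31,14],[36,0]]
[[12,14],[24,0],[31,14],[36,0]]
[[12,14],[24,0],[31,14],[36,1],[42,0]]
[[12,14],[24,0],[31,14],[36,1],[42,0]]
[[12,14],[24,13],[31,14],[36,1],[42,0]]
[[12,14],[24,13],[31,14],[36,1],[42,0]]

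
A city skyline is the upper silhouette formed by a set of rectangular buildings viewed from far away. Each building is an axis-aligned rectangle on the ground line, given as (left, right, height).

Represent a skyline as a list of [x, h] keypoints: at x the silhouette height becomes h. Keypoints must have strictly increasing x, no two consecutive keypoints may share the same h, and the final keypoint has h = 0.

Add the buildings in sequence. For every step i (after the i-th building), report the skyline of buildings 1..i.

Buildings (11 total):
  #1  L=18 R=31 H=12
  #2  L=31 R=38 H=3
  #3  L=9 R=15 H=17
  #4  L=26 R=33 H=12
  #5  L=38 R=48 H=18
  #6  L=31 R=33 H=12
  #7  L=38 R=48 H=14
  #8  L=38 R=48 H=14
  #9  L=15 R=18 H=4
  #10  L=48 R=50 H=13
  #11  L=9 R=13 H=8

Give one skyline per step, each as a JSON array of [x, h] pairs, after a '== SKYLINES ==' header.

== SKYLINES ==
[[18,12],[31,0]]
[[18,12],[31,3],[38,0]]
[[9,17],[15,0],[18,12],[31,3],[38,0]]
[[9,17],[15,0],[18,12],[33,3],[38,0]]
[[9,17],[15,0],[18,12],[33,3],[38,18],[48,0]]
[[9,17],[15,0],[18,12],[33,3],[38,18],[48,0]]
[[9,17],[15,0],[18,12],[33,3],[38,18],[48,0]]
[[9,17],[15,0],[18,12],[33,3],[38,18],[48,0]]
[[9,17],[15,4],[18,12],[33,3],[38,18],[48,0]]
[[9,17],[15,4],[18,12],[33,3],[38,18],[48,13],[50,0]]
[[9,17],[15,4],[18,12],[33,3],[38,18],[48,13],[50,0]]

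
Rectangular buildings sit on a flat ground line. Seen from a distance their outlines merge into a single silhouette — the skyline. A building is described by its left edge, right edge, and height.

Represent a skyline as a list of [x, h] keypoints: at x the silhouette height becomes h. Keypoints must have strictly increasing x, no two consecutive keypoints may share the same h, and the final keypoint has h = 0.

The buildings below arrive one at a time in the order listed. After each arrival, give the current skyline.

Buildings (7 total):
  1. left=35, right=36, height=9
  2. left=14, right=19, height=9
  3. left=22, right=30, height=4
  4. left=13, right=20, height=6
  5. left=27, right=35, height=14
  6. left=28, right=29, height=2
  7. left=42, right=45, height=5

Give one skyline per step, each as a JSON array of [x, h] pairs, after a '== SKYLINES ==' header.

== SKYLINES ==
[[35,9],[36,0]]
[[14,9],[19,0],[35,9],[36,0]]
[[14,9],[19,0],[22,4],[30,0],[35,9],[36,0]]
[[13,6],[14,9],[19,6],[20,0],[22,4],[30,0],[35,9],[36,0]]
[[13,6],[14,9],[19,6],[20,0],[22,4],[27,14],[35,9],[36,0]]
[[13,6],[14,9],[19,6],[20,0],[22,4],[27,14],[35,9],[36,0]]
[[13,6],[14,9],[19,6],[20,0],[22,4],[27,14],[35,9],[36,0],[42,5],[45,0]]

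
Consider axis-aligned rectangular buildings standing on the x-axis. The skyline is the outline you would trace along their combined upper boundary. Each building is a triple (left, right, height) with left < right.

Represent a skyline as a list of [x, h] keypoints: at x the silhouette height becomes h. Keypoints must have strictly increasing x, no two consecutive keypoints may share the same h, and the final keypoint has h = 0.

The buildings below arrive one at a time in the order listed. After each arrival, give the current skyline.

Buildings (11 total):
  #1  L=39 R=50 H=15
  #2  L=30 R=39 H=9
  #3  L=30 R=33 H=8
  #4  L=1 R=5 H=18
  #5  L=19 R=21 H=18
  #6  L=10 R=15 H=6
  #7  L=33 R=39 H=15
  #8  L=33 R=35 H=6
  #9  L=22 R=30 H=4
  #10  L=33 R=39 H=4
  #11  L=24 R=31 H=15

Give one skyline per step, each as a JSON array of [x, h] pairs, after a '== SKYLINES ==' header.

== SKYLINES ==
[[39,15],[50,0]]
[[30,9],[39,15],[50,0]]
[[30,9],[39,15],[50,0]]
[[1,18],[5,0],[30,9],[39,15],[50,0]]
[[1,18],[5,0],[19,18],[21,0],[30,9],[39,15],[50,0]]
[[1,18],[5,0],[10,6],[15,0],[19,18],[21,0],[30,9],[39,15],[50,0]]
[[1,18],[5,0],[10,6],[15,0],[19,18],[21,0],[30,9],[33,15],[50,0]]
[[1,18],[5,0],[10,6],[15,0],[19,18],[21,0],[30,9],[33,15],[50,0]]
[[1,18],[5,0],[10,6],[15,0],[19,18],[21,0],[22,4],[30,9],[33,15],[50,0]]
[[1,18],[5,0],[10,6],[15,0],[19,18],[21,0],[22,4],[30,9],[33,15],[50,0]]
[[1,18],[5,0],[10,6],[15,0],[19,18],[21,0],[22,4],[24,15],[31,9],[33,15],[50,0]]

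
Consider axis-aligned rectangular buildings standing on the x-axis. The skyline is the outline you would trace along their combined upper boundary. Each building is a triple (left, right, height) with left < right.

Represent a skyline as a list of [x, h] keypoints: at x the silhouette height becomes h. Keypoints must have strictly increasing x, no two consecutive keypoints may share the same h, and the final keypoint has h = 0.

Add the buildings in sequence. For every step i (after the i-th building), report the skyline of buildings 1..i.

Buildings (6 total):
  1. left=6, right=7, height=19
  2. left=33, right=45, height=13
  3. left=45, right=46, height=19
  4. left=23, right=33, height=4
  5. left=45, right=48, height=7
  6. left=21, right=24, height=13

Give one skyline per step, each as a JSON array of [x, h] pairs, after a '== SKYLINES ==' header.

== SKYLINES ==
[[6,19],[7,0]]
[[6,19],[7,0],[33,13],[45,0]]
[[6,19],[7,0],[33,13],[45,19],[46,0]]
[[6,19],[7,0],[23,4],[33,13],[45,19],[46,0]]
[[6,19],[7,0],[23,4],[33,13],[45,19],[46,7],[48,0]]
[[6,19],[7,0],[21,13],[24,4],[33,13],[45,19],[46,7],[48,0]]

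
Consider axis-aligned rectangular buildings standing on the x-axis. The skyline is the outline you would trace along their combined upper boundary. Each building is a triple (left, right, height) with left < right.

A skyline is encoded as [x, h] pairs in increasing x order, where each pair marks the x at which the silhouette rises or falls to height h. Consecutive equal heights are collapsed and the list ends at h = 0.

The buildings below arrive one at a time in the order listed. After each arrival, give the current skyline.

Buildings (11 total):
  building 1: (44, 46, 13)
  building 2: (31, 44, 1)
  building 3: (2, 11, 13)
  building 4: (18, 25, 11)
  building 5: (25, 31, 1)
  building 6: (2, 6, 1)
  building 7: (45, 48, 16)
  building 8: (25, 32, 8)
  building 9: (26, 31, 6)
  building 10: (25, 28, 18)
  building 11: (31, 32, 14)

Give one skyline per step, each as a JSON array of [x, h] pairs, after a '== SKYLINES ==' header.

== SKYLINES ==
[[44,13],[46,0]]
[[31,1],[44,13],[46,0]]
[[2,13],[11,0],[31,1],[44,13],[46,0]]
[[2,13],[11,0],[18,11],[25,0],[31,1],[44,13],[46,0]]
[[2,13],[11,0],[18,11],[25,1],[44,13],[46,0]]
[[2,13],[11,0],[18,11],[25,1],[44,13],[46,0]]
[[2,13],[11,0],[18,11],[25,1],[44,13],[45,16],[48,0]]
[[2,13],[11,0],[18,11],[25,8],[32,1],[44,13],[45,16],[48,0]]
[[2,13],[11,0],[18,11],[25,8],[32,1],[44,13],[45,16],[48,0]]
[[2,13],[11,0],[18,11],[25,18],[28,8],[32,1],[44,13],[45,16],[48,0]]
[[2,13],[11,0],[18,11],[25,18],[28,8],[31,14],[32,1],[44,13],[45,16],[48,0]]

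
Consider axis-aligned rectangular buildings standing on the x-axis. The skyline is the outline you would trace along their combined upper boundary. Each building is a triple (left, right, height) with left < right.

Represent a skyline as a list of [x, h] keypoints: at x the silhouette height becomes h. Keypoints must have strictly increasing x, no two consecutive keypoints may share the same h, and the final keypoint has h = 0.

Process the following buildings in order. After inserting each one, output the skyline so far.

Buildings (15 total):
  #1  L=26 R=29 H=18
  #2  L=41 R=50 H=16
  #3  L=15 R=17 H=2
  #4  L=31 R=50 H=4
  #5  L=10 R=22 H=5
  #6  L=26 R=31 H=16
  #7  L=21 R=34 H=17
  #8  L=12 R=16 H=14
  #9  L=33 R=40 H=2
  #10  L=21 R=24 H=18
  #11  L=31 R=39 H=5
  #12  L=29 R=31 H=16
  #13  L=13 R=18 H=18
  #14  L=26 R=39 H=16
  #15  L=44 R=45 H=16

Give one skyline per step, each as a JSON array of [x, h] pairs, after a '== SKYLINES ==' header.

== SKYLINES ==
[[26,18],[29,0]]
[[26,18],[29,0],[41,16],[50,0]]
[[15,2],[17,0],[26,18],[29,0],[41,16],[50,0]]
[[15,2],[17,0],[26,18],[29,0],[31,4],[41,16],[50,0]]
[[10,5],[22,0],[26,18],[29,0],[31,4],[41,16],[50,0]]
[[10,5],[22,0],[26,18],[29,16],[31,4],[41,16],[50,0]]
[[10,5],[21,17],[26,18],[29,17],[34,4],[41,16],[50,0]]
[[10,5],[12,14],[16,5],[21,17],[26,18],[29,17],[34,4],[41,16],[50,0]]
[[10,5],[12,14],[16,5],[21,17],[26,18],[29,17],[34,4],[41,16],[50,0]]
[[10,5],[12,14],[16,5],[21,18],[24,17],[26,18],[29,17],[34,4],[41,16],[50,0]]
[[10,5],[12,14],[16,5],[21,18],[24,17],[26,18],[29,17],[34,5],[39,4],[41,16],[50,0]]
[[10,5],[12,14],[16,5],[21,18],[24,17],[26,18],[29,17],[34,5],[39,4],[41,16],[50,0]]
[[10,5],[12,14],[13,18],[18,5],[21,18],[24,17],[26,18],[29,17],[34,5],[39,4],[41,16],[50,0]]
[[10,5],[12,14],[13,18],[18,5],[21,18],[24,17],[26,18],[29,17],[34,16],[39,4],[41,16],[50,0]]
[[10,5],[12,14],[13,18],[18,5],[21,18],[24,17],[26,18],[29,17],[34,16],[39,4],[41,16],[50,0]]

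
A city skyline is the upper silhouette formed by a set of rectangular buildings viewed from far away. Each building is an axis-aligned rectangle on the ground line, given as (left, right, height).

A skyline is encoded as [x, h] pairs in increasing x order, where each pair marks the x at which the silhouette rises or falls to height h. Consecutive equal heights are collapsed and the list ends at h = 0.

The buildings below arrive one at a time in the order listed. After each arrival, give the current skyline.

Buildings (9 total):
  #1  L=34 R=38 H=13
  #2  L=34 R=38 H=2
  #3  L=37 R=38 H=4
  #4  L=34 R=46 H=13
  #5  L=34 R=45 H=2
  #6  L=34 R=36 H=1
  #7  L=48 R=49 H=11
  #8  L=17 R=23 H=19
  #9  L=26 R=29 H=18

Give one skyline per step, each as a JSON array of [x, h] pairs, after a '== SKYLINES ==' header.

== SKYLINES ==
[[34,13],[38,0]]
[[34,13],[38,0]]
[[34,13],[38,0]]
[[34,13],[46,0]]
[[34,13],[46,0]]
[[34,13],[46,0]]
[[34,13],[46,0],[48,11],[49,0]]
[[17,19],[23,0],[34,13],[46,0],[48,11],[49,0]]
[[17,19],[23,0],[26,18],[29,0],[34,13],[46,0],[48,11],[49,0]]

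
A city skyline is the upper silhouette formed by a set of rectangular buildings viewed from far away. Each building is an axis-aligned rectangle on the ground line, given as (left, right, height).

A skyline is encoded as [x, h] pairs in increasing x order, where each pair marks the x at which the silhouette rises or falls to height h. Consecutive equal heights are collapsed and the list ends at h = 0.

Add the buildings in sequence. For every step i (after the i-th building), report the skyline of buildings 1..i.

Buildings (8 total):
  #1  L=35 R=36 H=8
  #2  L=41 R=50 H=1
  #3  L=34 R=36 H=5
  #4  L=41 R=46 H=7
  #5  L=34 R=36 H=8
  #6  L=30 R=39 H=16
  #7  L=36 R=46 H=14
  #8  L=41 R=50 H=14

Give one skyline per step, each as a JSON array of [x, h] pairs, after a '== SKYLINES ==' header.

== SKYLINES ==
[[35,8],[36,0]]
[[35,8],[36,0],[41,1],[50,0]]
[[34,5],[35,8],[36,0],[41,1],[50,0]]
[[34,5],[35,8],[36,0],[41,7],[46,1],[50,0]]
[[34,8],[36,0],[41,7],[46,1],[50,0]]
[[30,16],[39,0],[41,7],[46,1],[50,0]]
[[30,16],[39,14],[46,1],[50,0]]
[[30,16],[39,14],[50,0]]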